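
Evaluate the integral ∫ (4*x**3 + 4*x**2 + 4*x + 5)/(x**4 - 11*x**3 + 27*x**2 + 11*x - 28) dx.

1601*log(x - 7)/144 - 341*log(x - 4)/45 + 17*log(x - 1)/36 - log(x + 1)/80 + C

Factor the denominator: (x - 7)*(x - 4)*(x - 1)*(x + 1).
Partial-fraction decomposition: -1/(80*(x + 1)) + 17/(36*(x - 1)) - 341/(45*(x - 4)) + 1601/(144*(x - 7)).
Integrate each term: A/(x−a) contributes A·log|x−a|.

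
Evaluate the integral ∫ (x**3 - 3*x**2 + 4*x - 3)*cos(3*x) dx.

x**3*sin(3*x)/3 - x**2*sin(3*x) + x**2*cos(3*x)/3 + 10*x*sin(3*x)/9 - 2*x*cos(3*x)/3 - 7*sin(3*x)/9 + 10*cos(3*x)/27 + C

Use integration by parts with u = x**3 - 3*x**2 + 4*x - 3, dv = cos(3*x) dx, so v = sin(3*x)/3.
Apply parts 3 times (tabular method): alternate signs, differentiate u down to 0, integrate dv up.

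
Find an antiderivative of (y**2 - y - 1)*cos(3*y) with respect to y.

Use integration by parts with u = y**2 - y - 1, dv = cos(3*y) dy, so v = sin(3*y)/3.
Apply parts 2 times (tabular method): alternate signs, differentiate u down to 0, integrate dv up.

y**2*sin(3*y)/3 - y*sin(3*y)/3 + 2*y*cos(3*y)/9 - 11*sin(3*y)/27 - cos(3*y)/9 + C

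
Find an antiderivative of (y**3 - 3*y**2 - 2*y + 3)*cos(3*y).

y**3*sin(3*y)/3 - y**2*sin(3*y) + y**2*cos(3*y)/3 - 8*y*sin(3*y)/9 - 2*y*cos(3*y)/3 + 11*sin(3*y)/9 - 8*cos(3*y)/27 + C

Use integration by parts with u = y**3 - 3*y**2 - 2*y + 3, dv = cos(3*y) dy, so v = sin(3*y)/3.
Apply parts 3 times (tabular method): alternate signs, differentiate u down to 0, integrate dv up.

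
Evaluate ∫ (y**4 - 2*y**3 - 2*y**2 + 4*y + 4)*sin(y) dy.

Use integration by parts with u = y**4 - 2*y**3 - 2*y**2 + 4*y + 4, dv = sin(y) dy, so v = -cos(y).
Apply parts 4 times (tabular method): alternate signs, differentiate u down to 0, integrate dv up.

-y**4*cos(y) + 4*y**3*sin(y) + 2*y**3*cos(y) - 6*y**2*sin(y) + 14*y**2*cos(y) - 28*y*sin(y) - 16*y*cos(y) + 16*sin(y) - 32*cos(y) + C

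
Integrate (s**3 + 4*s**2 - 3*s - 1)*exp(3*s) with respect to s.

Use integration by parts with u = s**3 + 4*s**2 - 3*s - 1, dv = exp(3*s) ds, so v = exp(3*s)/3.
Apply parts 3 times (tabular method): alternate signs, differentiate u down to 0, integrate dv up.

(3*s**3 + 9*s**2 - 15*s + 2)*exp(3*s)/9 + C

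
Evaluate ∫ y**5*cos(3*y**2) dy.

Let u = y², du = 2y dy; rewrite as (1/2)∫ u^2·cos(3u) du.
Now integrate by parts 2 times.

y**4*sin(3*y**2)/6 + y**2*cos(3*y**2)/9 - sin(3*y**2)/27 + C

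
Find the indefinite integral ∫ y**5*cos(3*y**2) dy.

Let u = y², du = 2y dy; rewrite as (1/2)∫ u^2·cos(3u) du.
Now integrate by parts 2 times.

y**4*sin(3*y**2)/6 + y**2*cos(3*y**2)/9 - sin(3*y**2)/27 + C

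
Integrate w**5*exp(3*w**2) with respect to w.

Let u = w², du = 2w dw; rewrite as (1/2)∫ u^2·exp(3u) du.
Now integrate by parts 2 times.

(9*w**4 - 6*w**2 + 2)*exp(3*w**2)/54 + C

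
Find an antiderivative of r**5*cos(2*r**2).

Let u = r², du = 2r dr; rewrite as (1/2)∫ u^2·cos(2u) du.
Now integrate by parts 2 times.

r**4*sin(2*r**2)/4 + r**2*cos(2*r**2)/4 - sin(2*r**2)/8 + C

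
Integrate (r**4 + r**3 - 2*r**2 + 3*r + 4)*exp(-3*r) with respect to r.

Use integration by parts with u = r**4 + r**3 - 2*r**2 + 3*r + 4, dv = exp(-3*r) dr, so v = -exp(-3*r)/3.
Apply parts 4 times (tabular method): alternate signs, differentiate u down to 0, integrate dv up.

(-27*r**4 - 63*r**3 - 9*r**2 - 87*r - 137)*exp(-3*r)/81 + C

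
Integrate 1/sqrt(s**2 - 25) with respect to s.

Substitute s = 5·sec(θ), so ds = 5·sec(θ)*tan(θ) dθ and the radical becomes sqrt(s**2 - 25) = 5·tan(θ) by the Pythagorean identity.
Integrate the resulting trig expression in θ, then back-substitute sec(θ) = s/5, tan(θ) = sqrt(s**2 - 25)/5 (absorbing any constant into C).

log(s + sqrt(s**2 - 25)) + C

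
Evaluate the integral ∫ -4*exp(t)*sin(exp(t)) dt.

Let u = exp(t), so du = (exp(t)) dt.
Rewriting, the integral becomes -4·∫ sin(u) du = -4·-cos(u).
Substituting back, u = exp(t).

4*cos(exp(t)) + C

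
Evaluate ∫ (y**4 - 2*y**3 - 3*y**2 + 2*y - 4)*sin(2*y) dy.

Use integration by parts with u = y**4 - 2*y**3 - 3*y**2 + 2*y - 4, dv = sin(2*y) dy, so v = -cos(2*y)/2.
Apply parts 4 times (tabular method): alternate signs, differentiate u down to 0, integrate dv up.

-y**4*cos(2*y)/2 + y**3*sin(2*y) + y**3*cos(2*y) - 3*y**2*sin(2*y)/2 + 3*y**2*cos(2*y) - 3*y*sin(2*y) - 5*y*cos(2*y)/2 + 5*sin(2*y)/4 + cos(2*y)/2 + C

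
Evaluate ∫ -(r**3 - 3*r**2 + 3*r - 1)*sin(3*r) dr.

r**3*cos(3*r)/3 - r**2*sin(3*r)/3 - r**2*cos(3*r) + 2*r*sin(3*r)/3 + 7*r*cos(3*r)/9 - 7*sin(3*r)/27 - cos(3*r)/9 + C

Use integration by parts with u = r**3 - 3*r**2 + 3*r - 1, dv = -sin(3*r) dr, so v = cos(3*r)/3.
Apply parts 3 times (tabular method): alternate signs, differentiate u down to 0, integrate dv up.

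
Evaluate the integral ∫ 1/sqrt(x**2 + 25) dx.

Substitute x = 5·tan(θ), so dx = 5·sec(θ)^2 dθ and the radical becomes sqrt(x**2 + 25) = 5·sec(θ) by the Pythagorean identity.
Integrate the resulting trig expression in θ, then back-substitute tan(θ) = x/5, sec(θ) = sqrt(x**2 + 25)/5 (absorbing any constant into C).

log(x + sqrt(x**2 + 25)) + C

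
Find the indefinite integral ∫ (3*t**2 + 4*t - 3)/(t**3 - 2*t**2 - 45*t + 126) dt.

43*log(t - 6)/13 - 6*log(t - 3)/5 + 58*log(t + 7)/65 + C

Factor the denominator: (t - 6)*(t - 3)*(t + 7).
Partial-fraction decomposition: 58/(65*(t + 7)) - 6/(5*(t - 3)) + 43/(13*(t - 6)).
Integrate each term: A/(t−a) contributes A·log|t−a|.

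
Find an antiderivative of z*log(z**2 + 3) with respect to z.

z**2*log(z**2 + 3)/2 - z**2/2 + 3*log(z**2 + 3)/2 + C

Let u = z**2 + 3, so du = (2*z) dz.
The integral becomes (1/2)·∫ log(u) du; integrate by parts with u′=log(u), dv′=du.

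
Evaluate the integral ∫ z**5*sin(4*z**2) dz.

-z**4*cos(4*z**2)/8 + z**2*sin(4*z**2)/16 + cos(4*z**2)/64 + C

Let u = z², du = 2z dz; rewrite as (1/2)∫ u^2·sin(4u) du.
Now integrate by parts 2 times.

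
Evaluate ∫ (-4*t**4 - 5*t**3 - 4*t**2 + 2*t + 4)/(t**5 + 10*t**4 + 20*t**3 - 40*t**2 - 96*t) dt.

-log(t)/24 - 7*log(t - 2)/24 - 5*log(t + 2)/8 + 193*log(t + 4)/24 - 133*log(t + 6)/12 + C

Factor the denominator: t*(t - 2)*(t + 2)*(t + 4)*(t + 6).
Partial-fraction decomposition: -133/(12*(t + 6)) + 193/(24*(t + 4)) - 5/(8*(t + 2)) - 7/(24*(t - 2)) - 1/(24*t).
Integrate each term: A/(t−a) contributes A·log|t−a|.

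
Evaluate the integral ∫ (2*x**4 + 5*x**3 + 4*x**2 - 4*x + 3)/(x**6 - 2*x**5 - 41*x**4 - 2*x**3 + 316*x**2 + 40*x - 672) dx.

304*log(x - 7)/1125 - 1217*log(x - 2)/7200 - 19*log(x + 2)/288 + 39*log(x + 3)/125 - 25*log(x + 4)/72 + 83/(600*x - 1200) + C

Factor the denominator: (x - 7)*(x - 2)**2*(x + 2)*(x + 3)*(x + 4).
Partial-fraction decomposition: -25/(72*(x + 4)) + 39/(125*(x + 3)) - 19/(288*(x + 2)) - 1217/(7200*(x - 2)) - 83/(600*(x - 2)**2) + 304/(1125*(x - 7)).
Integrate each term; A/(x−a) gives A·log|x−a|; A/(x−a)² gives −A/(x−a).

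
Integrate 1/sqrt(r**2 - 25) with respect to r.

log(r + sqrt(r**2 - 25)) + C

Substitute r = 5·sec(θ), so dr = 5·sec(θ)*tan(θ) dθ and the radical becomes sqrt(r**2 - 25) = 5·tan(θ) by the Pythagorean identity.
Integrate the resulting trig expression in θ, then back-substitute sec(θ) = r/5, tan(θ) = sqrt(r**2 - 25)/5 (absorbing any constant into C).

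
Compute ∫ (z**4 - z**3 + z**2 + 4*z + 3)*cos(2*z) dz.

z**4*sin(2*z)/2 - z**3*sin(2*z)/2 + z**3*cos(2*z) - z**2*sin(2*z) - 3*z**2*cos(2*z)/4 + 11*z*sin(2*z)/4 - z*cos(2*z) + 2*sin(2*z) + 11*cos(2*z)/8 + C

Use integration by parts with u = z**4 - z**3 + z**2 + 4*z + 3, dv = cos(2*z) dz, so v = sin(2*z)/2.
Apply parts 4 times (tabular method): alternate signs, differentiate u down to 0, integrate dv up.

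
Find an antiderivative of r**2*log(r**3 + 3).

r**3*log(r**3 + 3)/3 - r**3/3 + log(r**3 + 3) + C

Let u = r**3 + 3, so du = (3*r**2) dr.
The integral becomes (1/3)·∫ log(u) du; integrate by parts with u′=log(u), dv′=du.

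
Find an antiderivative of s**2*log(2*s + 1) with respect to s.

s**3*log(2*s + 1)/3 - s**3/9 + s**2/12 - s/12 + log(2*s + 1)/24 + C

Use integration by parts with u = log(2*s + 1), dv = s**2 ds.
Then du = 2/(2*s + 1) ds and v = s**3/3.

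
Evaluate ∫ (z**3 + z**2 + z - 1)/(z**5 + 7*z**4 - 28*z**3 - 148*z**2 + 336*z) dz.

-log(z)/336 + 83*log(z - 4)/880 - 13*log(z - 2)/288 + 187*log(z + 6)/480 - 302*log(z + 7)/693 + C

Factor the denominator: z*(z - 4)*(z - 2)*(z + 6)*(z + 7).
Partial-fraction decomposition: -302/(693*(z + 7)) + 187/(480*(z + 6)) - 13/(288*(z - 2)) + 83/(880*(z - 4)) - 1/(336*z).
Integrate each term: A/(z−a) contributes A·log|z−a|.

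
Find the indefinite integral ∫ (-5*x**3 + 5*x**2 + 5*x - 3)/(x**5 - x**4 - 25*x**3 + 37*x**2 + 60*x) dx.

-log(x)/20 - 223*log(x - 4)/180 + 13*log(x - 3)/16 - log(x + 1)/40 + 361*log(x + 5)/720 + C

Factor the denominator: x*(x - 4)*(x - 3)*(x + 1)*(x + 5).
Partial-fraction decomposition: 361/(720*(x + 5)) - 1/(40*(x + 1)) + 13/(16*(x - 3)) - 223/(180*(x - 4)) - 1/(20*x).
Integrate each term: A/(x−a) contributes A·log|x−a|.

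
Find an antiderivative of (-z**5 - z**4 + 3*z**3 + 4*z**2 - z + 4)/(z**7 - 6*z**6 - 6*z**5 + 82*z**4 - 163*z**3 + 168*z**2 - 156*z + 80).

-7*log(z - 5)/18 + 128*log(z - 2)/225 - log(z - 1)/5 + 2*log(z + 4)/85 - 3*log(z**2 + 1)/1700 + 29*atan(z)/850 - 1/(15*z - 30) + C

Factor the denominator: (z - 5)*(z - 2)**2*(z - 1)*(z + 4)*(z**2 + 1).
Partial-fraction decomposition: -(3*z - 29)/(850*(z**2 + 1)) + 2/(85*(z + 4)) - 1/(5*(z - 1)) + 128/(225*(z - 2)) + 1/(15*(z - 2)**2) - 7/(18*(z - 5)).
Integrate each term; A/(z−a) gives A·log|z−a|; the (Bz+D)/(z²+p²) term gives a log and an atan.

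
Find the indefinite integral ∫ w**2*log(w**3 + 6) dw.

w**3*log(w**3 + 6)/3 - w**3/3 + 2*log(w**3 + 6) + C

Let u = w**3 + 6, so du = (3*w**2) dw.
The integral becomes (1/3)·∫ log(u) du; integrate by parts with u′=log(u), dv′=du.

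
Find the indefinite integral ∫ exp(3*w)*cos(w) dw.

exp(3*w)*sin(w)/10 + 3*exp(3*w)*cos(w)/10 + C

Let I denote the integral. Integrate by parts with u = cos(w), dv = exp(3*w) dw, so v = exp(3*w)/3: I = exp(3*w)*cos(w)/3 + (1/3)·∫ exp(3*w)*sin(w) dw.
Apply parts again with u = sin(w), dv = exp(3*w) dw: ∫ exp(3*w)*sin(w) dw = exp(3*w)*sin(w)/3 − (1/3)·I. Substituting back brings back I: I = exp(3*w)*sin(w)/9 + exp(3*w)*cos(w)/3 − (1/9)·I.
Solving for I: (1 + 1/9)·I equals the remaining terms, so I = (9/10)·(exp(3*w)*sin(w)/9 + exp(3*w)*cos(w)/3).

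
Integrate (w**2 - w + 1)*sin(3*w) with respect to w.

Use integration by parts with u = w**2 - w + 1, dv = sin(3*w) dw, so v = -cos(3*w)/3.
Apply parts 2 times (tabular method): alternate signs, differentiate u down to 0, integrate dv up.

-w**2*cos(3*w)/3 + 2*w*sin(3*w)/9 + w*cos(3*w)/3 - sin(3*w)/9 - 7*cos(3*w)/27 + C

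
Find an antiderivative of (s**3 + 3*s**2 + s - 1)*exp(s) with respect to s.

(s**3 + s - 2)*exp(s) + C

Use integration by parts with u = s**3 + 3*s**2 + s - 1, dv = exp(s) ds, so v = exp(s).
Apply parts 3 times (tabular method): alternate signs, differentiate u down to 0, integrate dv up.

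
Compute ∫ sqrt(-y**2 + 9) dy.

Substitute y = 3·sin(θ), so dy = 3·cos(θ) dθ and the radical becomes sqrt(-y**2 + 9) = 3·cos(θ) by the Pythagorean identity.
Integrate the resulting trig expression in θ, then back-substitute θ = asin(y/3), sin(θ) = y/3, cos(θ) = sqrt(-y**2 + 9)/3 (absorbing any constant into C).

y*sqrt(-y**2 + 9)/2 + 9*asin(y/3)/2 + C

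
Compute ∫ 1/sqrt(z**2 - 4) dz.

Substitute z = 2·sec(θ), so dz = 2·sec(θ)*tan(θ) dθ and the radical becomes sqrt(z**2 - 4) = 2·tan(θ) by the Pythagorean identity.
Integrate the resulting trig expression in θ, then back-substitute sec(θ) = z/2, tan(θ) = sqrt(z**2 - 4)/2 (absorbing any constant into C).

log(z + sqrt(z**2 - 4)) + C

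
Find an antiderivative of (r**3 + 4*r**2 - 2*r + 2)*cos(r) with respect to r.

Use integration by parts with u = r**3 + 4*r**2 - 2*r + 2, dv = cos(r) dr, so v = sin(r).
Apply parts 3 times (tabular method): alternate signs, differentiate u down to 0, integrate dv up.

r**3*sin(r) + 4*r**2*sin(r) + 3*r**2*cos(r) - 8*r*sin(r) + 8*r*cos(r) - 6*sin(r) - 8*cos(r) + C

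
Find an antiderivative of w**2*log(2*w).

Use integration by parts with u = log(2*w), dv = w**2 dw.
Then du = 1/w dw and v = w**3/3.

w**3*(log(w) + log(2))/3 - w**3/9 + C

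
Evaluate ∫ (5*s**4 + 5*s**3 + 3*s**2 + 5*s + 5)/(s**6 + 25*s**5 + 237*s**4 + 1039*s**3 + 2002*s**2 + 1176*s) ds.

Factor the denominator: s*(s + 1)*(s + 4)*(s + 6)*(s + 7)**2.
Partial-fraction decomposition: 51031/(588*(s + 7)) + 3469/(42*(s + 7)**2) - 5483/(60*(s + 6)) + 331/(72*(s + 4)) - 1/(180*(s + 1)) + 5/(1176*s).
Integrate each term; A/(s−a) gives A·log|s−a|; A/(s−a)² gives −A/(s−a).

5*log(s)/1176 - log(s + 1)/180 + 331*log(s + 4)/72 - 5483*log(s + 6)/60 + 51031*log(s + 7)/588 - 3469/(42*s + 294) + C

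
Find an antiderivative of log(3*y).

y*(log(y) + log(3)) - y + C

Use integration by parts with u = log(3*y), dv = dy.
Then du = 1/y dy and v = y.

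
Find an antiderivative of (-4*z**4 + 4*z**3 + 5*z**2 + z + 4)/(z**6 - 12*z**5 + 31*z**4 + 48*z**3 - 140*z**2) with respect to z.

-83*log(z)/4900 - 3988*log(z - 7)/2205 + 311*log(z - 5)/175 - log(z - 2)/40 + 37*log(z + 2)/504 + 1/(35*z) + C

Factor the denominator: z**2*(z - 7)*(z - 5)*(z - 2)*(z + 2).
Partial-fraction decomposition: 37/(504*(z + 2)) - 1/(40*(z - 2)) + 311/(175*(z - 5)) - 3988/(2205*(z - 7)) - 83/(4900*z) - 1/(35*z**2).
Integrate each term; A/(z−a) gives A·log|z−a|; A/(z−a)² gives −A/(z−a).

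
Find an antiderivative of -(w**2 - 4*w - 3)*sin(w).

w**2*cos(w) - 2*w*sin(w) - 4*w*cos(w) + 4*sin(w) - 5*cos(w) + C

Use integration by parts with u = w**2 - 4*w - 3, dv = -sin(w) dw, so v = cos(w).
Apply parts 2 times (tabular method): alternate signs, differentiate u down to 0, integrate dv up.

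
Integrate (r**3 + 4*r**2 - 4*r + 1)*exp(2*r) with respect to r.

(4*r**3 + 10*r**2 - 26*r + 17)*exp(2*r)/8 + C

Use integration by parts with u = r**3 + 4*r**2 - 4*r + 1, dv = exp(2*r) dr, so v = exp(2*r)/2.
Apply parts 3 times (tabular method): alternate signs, differentiate u down to 0, integrate dv up.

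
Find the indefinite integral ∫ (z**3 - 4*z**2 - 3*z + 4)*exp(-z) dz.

(-z**3 + z**2 + 5*z + 1)*exp(-z) + C

Use integration by parts with u = z**3 - 4*z**2 - 3*z + 4, dv = exp(-z) dz, so v = -exp(-z).
Apply parts 3 times (tabular method): alternate signs, differentiate u down to 0, integrate dv up.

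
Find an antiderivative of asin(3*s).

Use integration by parts with u = arcsin(3*s), dv = ds.
Then du = 3/sqrt(-9*s**2 + 1) ds.

s*asin(3*s) + sqrt(-9*s**2 + 1)/3 + C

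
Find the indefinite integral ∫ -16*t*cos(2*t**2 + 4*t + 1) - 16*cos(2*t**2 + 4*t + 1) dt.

Let u = 2*t**2 + 4*t + 1, so du = (4*t + 4) dt.
Rewriting, the integral becomes -4·∫ cos(u) du = -4·sin(u).
Substituting back, u = 2*t**2 + 4*t + 1.

-4*sin(2*t**2 + 4*t + 1) + C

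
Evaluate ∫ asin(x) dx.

x*asin(x) + sqrt(-x**2 + 1) + C

Use integration by parts with u = arcsin(x), dv = dx.
Then du = 1/sqrt(-x**2 + 1) dx.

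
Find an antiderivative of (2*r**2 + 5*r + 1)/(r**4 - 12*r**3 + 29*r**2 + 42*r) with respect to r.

Factor the denominator: r*(r - 7)*(r - 6)*(r + 1).
Partial-fraction decomposition: 1/(28*(r + 1)) - 103/(42*(r - 6)) + 67/(28*(r - 7)) + 1/(42*r).
Integrate each term: A/(r−a) contributes A·log|r−a|.

log(r)/42 + 67*log(r - 7)/28 - 103*log(r - 6)/42 + log(r + 1)/28 + C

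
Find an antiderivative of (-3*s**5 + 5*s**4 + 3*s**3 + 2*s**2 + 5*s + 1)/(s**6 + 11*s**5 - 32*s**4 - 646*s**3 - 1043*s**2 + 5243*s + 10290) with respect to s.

-37253*log(s - 7)/84672 + 209*log(s - 3)/16000 + 151*log(s + 2)/3375 - 12151*log(s + 5)/1152 + 777131*log(s + 7)/98000 - 61461/(1400*s + 9800) + C

Factor the denominator: (s - 7)*(s - 3)*(s + 2)*(s + 5)*(s + 7)**2.
Partial-fraction decomposition: 777131/(98000*(s + 7)) + 61461/(1400*(s + 7)**2) - 12151/(1152*(s + 5)) + 151/(3375*(s + 2)) + 209/(16000*(s - 3)) - 37253/(84672*(s - 7)).
Integrate each term; A/(s−a) gives A·log|s−a|; A/(s−a)² gives −A/(s−a).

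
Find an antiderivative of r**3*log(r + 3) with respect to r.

r**4*log(r + 3)/4 - r**4/16 + r**3/4 - 9*r**2/8 + 27*r/4 - 81*log(r + 3)/4 + C

Use integration by parts with u = log(r + 3), dv = r**3 dr.
Then du = 1/(r + 3) dr and v = r**4/4.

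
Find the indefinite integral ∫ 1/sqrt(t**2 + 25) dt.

log(t + sqrt(t**2 + 25)) + C

Substitute t = 5·tan(θ), so dt = 5·sec(θ)^2 dθ and the radical becomes sqrt(t**2 + 25) = 5·sec(θ) by the Pythagorean identity.
Integrate the resulting trig expression in θ, then back-substitute tan(θ) = t/5, sec(θ) = sqrt(t**2 + 25)/5 (absorbing any constant into C).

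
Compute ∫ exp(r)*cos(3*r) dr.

Let I denote the integral. Integrate by parts with u = cos(3*r), dv = exp(r) dr, so v = exp(r): I = exp(r)*cos(3*r) + 3·∫ exp(r)*sin(3*r) dr.
Apply parts again with u = sin(3*r), dv = exp(r) dr: ∫ exp(r)*sin(3*r) dr = exp(r)*sin(3*r) − 3·I. Substituting back brings back I: I = 3*exp(r)*sin(3*r) + exp(r)*cos(3*r) − 9·I.
Solving for I: (1 + 9)·I equals the remaining terms, so I = (1/10)·(3*exp(r)*sin(3*r) + exp(r)*cos(3*r)).

3*exp(r)*sin(3*r)/10 + exp(r)*cos(3*r)/10 + C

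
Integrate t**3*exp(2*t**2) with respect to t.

(2*t**2 - 1)*exp(2*t**2)/8 + C

Let u = t², du = 2t dt; rewrite as (1/2)∫ u^1·exp(2u) du.
Now integrate by parts 1 time.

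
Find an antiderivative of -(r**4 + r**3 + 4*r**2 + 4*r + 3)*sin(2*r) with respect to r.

Use integration by parts with u = r**4 + r**3 + 4*r**2 + 4*r + 3, dv = -sin(2*r) dr, so v = cos(2*r)/2.
Apply parts 4 times (tabular method): alternate signs, differentiate u down to 0, integrate dv up.

r**4*cos(2*r)/2 - r**3*sin(2*r) + r**3*cos(2*r)/2 - 3*r**2*sin(2*r)/4 + r**2*cos(2*r)/2 - r*sin(2*r)/2 + 5*r*cos(2*r)/4 - 5*sin(2*r)/8 + 5*cos(2*r)/4 + C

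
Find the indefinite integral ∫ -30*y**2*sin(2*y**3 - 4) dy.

Let u = 2*y**3 - 4, so du = (6*y**2) dy.
Rewriting, the integral becomes -5·∫ sin(u) du = -5·-cos(u).
Substituting back, u = 2*y**3 - 4.

5*cos(2*y**3 - 4) + C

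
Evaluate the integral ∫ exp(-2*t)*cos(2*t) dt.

exp(-2*t)*sin(2*t)/4 - exp(-2*t)*cos(2*t)/4 + C

Let I denote the integral. Integrate by parts with u = cos(2*t), dv = exp(-2*t) dt, so v = -exp(-2*t)/2: I = -exp(-2*t)*cos(2*t)/2 − ∫ exp(-2*t)*sin(2*t) dt.
Apply parts again with u = sin(2*t), dv = exp(-2*t) dt: ∫ exp(-2*t)*sin(2*t) dt = -exp(-2*t)*sin(2*t)/2 + I. Substituting back brings back I: I = exp(-2*t)*sin(2*t)/2 - exp(-2*t)*cos(2*t)/2 − I.
Solving for I: (1 + 1)·I equals the remaining terms, so I = (1/2)·(exp(-2*t)*sin(2*t)/2 - exp(-2*t)*cos(2*t)/2).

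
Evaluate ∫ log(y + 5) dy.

y*log(y + 5) - y + 5*log(y + 5) + C

Use integration by parts with u = log(y + 5), dv = dy.
Then du = 1/(y + 5) dy and v = y.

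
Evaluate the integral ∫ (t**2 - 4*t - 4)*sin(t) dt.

-t**2*cos(t) + 2*t*sin(t) + 4*t*cos(t) - 4*sin(t) + 6*cos(t) + C

Use integration by parts with u = t**2 - 4*t - 4, dv = sin(t) dt, so v = -cos(t).
Apply parts 2 times (tabular method): alternate signs, differentiate u down to 0, integrate dv up.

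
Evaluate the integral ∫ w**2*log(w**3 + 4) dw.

w**3*log(w**3 + 4)/3 - w**3/3 + 4*log(w**3 + 4)/3 + C

Let u = w**3 + 4, so du = (3*w**2) dw.
The integral becomes (1/3)·∫ log(u) du; integrate by parts with u′=log(u), dv′=du.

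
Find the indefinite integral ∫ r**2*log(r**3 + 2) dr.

Let u = r**3 + 2, so du = (3*r**2) dr.
The integral becomes (1/3)·∫ log(u) du; integrate by parts with u′=log(u), dv′=du.

r**3*log(r**3 + 2)/3 - r**3/3 + 2*log(r**3 + 2)/3 + C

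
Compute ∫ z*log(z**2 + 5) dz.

Let u = z**2 + 5, so du = (2*z) dz.
The integral becomes (1/2)·∫ log(u) du; integrate by parts with u′=log(u), dv′=du.

z**2*log(z**2 + 5)/2 - z**2/2 + 5*log(z**2 + 5)/2 + C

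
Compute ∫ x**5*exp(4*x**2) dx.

(8*x**4 - 4*x**2 + 1)*exp(4*x**2)/64 + C

Let u = x², du = 2x dx; rewrite as (1/2)∫ u^2·exp(4u) du.
Now integrate by parts 2 times.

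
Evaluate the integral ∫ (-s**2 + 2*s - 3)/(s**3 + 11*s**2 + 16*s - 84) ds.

-log(s - 2)/24 + 51*log(s + 6)/8 - 22*log(s + 7)/3 + C

Factor the denominator: (s - 2)*(s + 6)*(s + 7).
Partial-fraction decomposition: -22/(3*(s + 7)) + 51/(8*(s + 6)) - 1/(24*(s - 2)).
Integrate each term: A/(s−a) contributes A·log|s−a|.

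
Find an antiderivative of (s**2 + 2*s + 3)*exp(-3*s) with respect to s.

(-9*s**2 - 24*s - 35)*exp(-3*s)/27 + C

Use integration by parts with u = s**2 + 2*s + 3, dv = exp(-3*s) ds, so v = -exp(-3*s)/3.
Apply parts 2 times (tabular method): alternate signs, differentiate u down to 0, integrate dv up.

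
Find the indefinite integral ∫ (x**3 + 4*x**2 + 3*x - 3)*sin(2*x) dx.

-x**3*cos(2*x)/2 + 3*x**2*sin(2*x)/4 - 2*x**2*cos(2*x) + 2*x*sin(2*x) - 3*x*cos(2*x)/4 + 3*sin(2*x)/8 + 5*cos(2*x)/2 + C

Use integration by parts with u = x**3 + 4*x**2 + 3*x - 3, dv = sin(2*x) dx, so v = -cos(2*x)/2.
Apply parts 3 times (tabular method): alternate signs, differentiate u down to 0, integrate dv up.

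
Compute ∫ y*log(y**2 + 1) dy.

y**2*log(y**2 + 1)/2 - y**2/2 + log(y**2 + 1)/2 + C

Let u = y**2 + 1, so du = (2*y) dy.
The integral becomes (1/2)·∫ log(u) du; integrate by parts with u′=log(u), dv′=du.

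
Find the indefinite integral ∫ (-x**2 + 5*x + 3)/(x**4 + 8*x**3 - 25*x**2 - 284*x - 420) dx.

-3*log(x - 6)/1144 + 11*log(x + 2)/120 - 47*log(x + 5)/66 + 81*log(x + 7)/130 + C

Factor the denominator: (x - 6)*(x + 2)*(x + 5)*(x + 7).
Partial-fraction decomposition: 81/(130*(x + 7)) - 47/(66*(x + 5)) + 11/(120*(x + 2)) - 3/(1144*(x - 6)).
Integrate each term: A/(x−a) contributes A·log|x−a|.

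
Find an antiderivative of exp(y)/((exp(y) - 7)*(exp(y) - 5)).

log(exp(y) - 7)/2 - log(exp(y) - 5)/2 + C

Let u = e^y, du = e^y dy.
The integral becomes ∫ du/((u-7)(u-5)); decompose into partial fractions.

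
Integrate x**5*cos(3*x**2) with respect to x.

x**4*sin(3*x**2)/6 + x**2*cos(3*x**2)/9 - sin(3*x**2)/27 + C

Let u = x², du = 2x dx; rewrite as (1/2)∫ u^2·cos(3u) du.
Now integrate by parts 2 times.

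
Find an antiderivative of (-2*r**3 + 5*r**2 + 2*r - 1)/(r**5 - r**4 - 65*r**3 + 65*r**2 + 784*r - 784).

-107*log(r - 7)/693 + 41*log(r - 4)/792 + log(r - 1)/180 - 199*log(r + 4)/1320 + 229*log(r + 7)/924 + C

Factor the denominator: (r - 7)*(r - 4)*(r - 1)*(r + 4)*(r + 7).
Partial-fraction decomposition: 229/(924*(r + 7)) - 199/(1320*(r + 4)) + 1/(180*(r - 1)) + 41/(792*(r - 4)) - 107/(693*(r - 7)).
Integrate each term: A/(r−a) contributes A·log|r−a|.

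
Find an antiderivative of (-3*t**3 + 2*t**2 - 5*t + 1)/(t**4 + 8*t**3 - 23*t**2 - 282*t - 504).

-121*log(t - 6)/234 - 115*log(t + 3)/36 + 49*log(t + 4)/6 - 1163*log(t + 7)/156 + C

Factor the denominator: (t - 6)*(t + 3)*(t + 4)*(t + 7).
Partial-fraction decomposition: -1163/(156*(t + 7)) + 49/(6*(t + 4)) - 115/(36*(t + 3)) - 121/(234*(t - 6)).
Integrate each term: A/(t−a) contributes A·log|t−a|.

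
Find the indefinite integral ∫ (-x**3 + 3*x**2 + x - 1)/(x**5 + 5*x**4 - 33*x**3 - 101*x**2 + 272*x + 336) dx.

-13*log(x - 4)/440 - log(x - 3)/140 + log(x + 1)/180 - 107*log(x + 4)/504 + 241*log(x + 7)/990 + C

Factor the denominator: (x - 4)*(x - 3)*(x + 1)*(x + 4)*(x + 7).
Partial-fraction decomposition: 241/(990*(x + 7)) - 107/(504*(x + 4)) + 1/(180*(x + 1)) - 1/(140*(x - 3)) - 13/(440*(x - 4)).
Integrate each term: A/(x−a) contributes A·log|x−a|.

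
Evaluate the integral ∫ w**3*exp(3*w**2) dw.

(3*w**2 - 1)*exp(3*w**2)/18 + C

Let u = w², du = 2w dw; rewrite as (1/2)∫ u^1·exp(3u) du.
Now integrate by parts 1 time.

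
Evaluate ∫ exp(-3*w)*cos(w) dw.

exp(-3*w)*sin(w)/10 - 3*exp(-3*w)*cos(w)/10 + C

Let I denote the integral. Integrate by parts with u = cos(w), dv = exp(-3*w) dw, so v = -exp(-3*w)/3: I = -exp(-3*w)*cos(w)/3 − (1/3)·∫ exp(-3*w)*sin(w) dw.
Apply parts again with u = sin(w), dv = exp(-3*w) dw: ∫ exp(-3*w)*sin(w) dw = -exp(-3*w)*sin(w)/3 + (1/3)·I. Substituting back brings back I: I = exp(-3*w)*sin(w)/9 - exp(-3*w)*cos(w)/3 − (1/9)·I.
Solving for I: (1 + 1/9)·I equals the remaining terms, so I = (9/10)·(exp(-3*w)*sin(w)/9 - exp(-3*w)*cos(w)/3).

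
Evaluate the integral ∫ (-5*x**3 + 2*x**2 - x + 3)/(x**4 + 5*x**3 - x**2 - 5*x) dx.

Factor the denominator: x*(x - 1)*(x + 1)*(x + 5).
Partial-fraction decomposition: -683/(120*(x + 5)) + 11/(8*(x + 1)) - 1/(12*(x - 1)) - 3/(5*x).
Integrate each term: A/(x−a) contributes A·log|x−a|.

-3*log(x)/5 - log(x - 1)/12 + 11*log(x + 1)/8 - 683*log(x + 5)/120 + C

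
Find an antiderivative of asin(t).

Use integration by parts with u = arcsin(t), dv = dt.
Then du = 1/sqrt(-t**2 + 1) dt.

t*asin(t) + sqrt(-t**2 + 1) + C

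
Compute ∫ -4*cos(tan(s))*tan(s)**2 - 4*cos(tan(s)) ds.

Let u = tan(s), so du = (tan(s)**2 + 1) ds.
Rewriting, the integral becomes -4·∫ cos(u) du = -4·sin(u).
Substituting back, u = tan(s).

-4*sin(tan(s)) + C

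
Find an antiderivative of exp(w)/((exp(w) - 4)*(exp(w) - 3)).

log(exp(w) - 4) - log(exp(w) - 3) + C

Let u = e^w, du = e^w dw.
The integral becomes ∫ du/((u-4)(u-3)); decompose into partial fractions.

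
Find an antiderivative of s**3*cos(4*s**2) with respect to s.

Let u = s², du = 2s ds; rewrite as (1/2)∫ u^1·cos(4u) du.
Now integrate by parts 1 time.

s**2*sin(4*s**2)/8 + cos(4*s**2)/32 + C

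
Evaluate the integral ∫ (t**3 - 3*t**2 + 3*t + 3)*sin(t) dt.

-t**3*cos(t) + 3*t**2*sin(t) + 3*t**2*cos(t) - 6*t*sin(t) + 3*t*cos(t) - 3*sin(t) - 9*cos(t) + C

Use integration by parts with u = t**3 - 3*t**2 + 3*t + 3, dv = sin(t) dt, so v = -cos(t).
Apply parts 3 times (tabular method): alternate signs, differentiate u down to 0, integrate dv up.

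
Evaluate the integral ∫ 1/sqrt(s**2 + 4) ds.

Substitute s = 2·tan(θ), so ds = 2·sec(θ)^2 dθ and the radical becomes sqrt(s**2 + 4) = 2·sec(θ) by the Pythagorean identity.
Integrate the resulting trig expression in θ, then back-substitute tan(θ) = s/2, sec(θ) = sqrt(s**2 + 4)/2 (absorbing any constant into C).

log(s + sqrt(s**2 + 4)) + C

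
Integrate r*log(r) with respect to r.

Use integration by parts with u = log(r), dv = r dr.
Then du = 1/r dr and v = r**2/2.

r**2*log(r)/2 - r**2/4 + C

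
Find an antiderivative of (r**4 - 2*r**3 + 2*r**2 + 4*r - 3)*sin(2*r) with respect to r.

-r**4*cos(2*r)/2 + r**3*sin(2*r) + r**3*cos(2*r) - 3*r**2*sin(2*r)/2 + r**2*cos(2*r)/2 - r*sin(2*r)/2 - 7*r*cos(2*r)/2 + 7*sin(2*r)/4 + 5*cos(2*r)/4 + C

Use integration by parts with u = r**4 - 2*r**3 + 2*r**2 + 4*r - 3, dv = sin(2*r) dr, so v = -cos(2*r)/2.
Apply parts 4 times (tabular method): alternate signs, differentiate u down to 0, integrate dv up.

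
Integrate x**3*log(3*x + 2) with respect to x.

x**4*log(3*x + 2)/4 - x**4/16 + x**3/18 - x**2/18 + 2*x/27 - 4*log(3*x + 2)/81 + C

Use integration by parts with u = log(3*x + 2), dv = x**3 dx.
Then du = 3/(3*x + 2) dx and v = x**4/4.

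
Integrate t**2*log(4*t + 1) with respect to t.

Use integration by parts with u = log(4*t + 1), dv = t**2 dt.
Then du = 4/(4*t + 1) dt and v = t**3/3.

t**3*log(4*t + 1)/3 - t**3/9 + t**2/24 - t/48 + log(4*t + 1)/192 + C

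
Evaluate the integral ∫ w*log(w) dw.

w**2*log(w)/2 - w**2/4 + C

Use integration by parts with u = log(w), dv = w dw.
Then du = 1/w dw and v = w**2/2.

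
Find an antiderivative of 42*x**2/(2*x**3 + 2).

Let u = 2*x**3 + 2, so du = (6*x**2) dx.
Rewriting, the integral becomes 7·∫ 1/u du = 7·log(u).
Substituting back, u = 2*x**3 + 2.

7*log(2*x**3 + 2) + C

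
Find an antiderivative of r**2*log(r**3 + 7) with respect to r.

r**3*log(r**3 + 7)/3 - r**3/3 + 7*log(r**3 + 7)/3 + C

Let u = r**3 + 7, so du = (3*r**2) dr.
The integral becomes (1/3)·∫ log(u) du; integrate by parts with u′=log(u), dv′=du.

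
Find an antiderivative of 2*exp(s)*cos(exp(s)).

Let u = exp(s), so du = (exp(s)) ds.
Rewriting, the integral becomes 2·∫ cos(u) du = 2·sin(u).
Substituting back, u = exp(s).

2*sin(exp(s)) + C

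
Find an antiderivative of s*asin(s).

s**2*asin(s)/2 + s*sqrt(-s**2 + 1)/4 - asin(s)/4 + C

Use integration by parts with u = arcsin(s), dv = s ds.
Then du = 1/sqrt(-s**2 + 1) ds.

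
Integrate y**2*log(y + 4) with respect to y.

Use integration by parts with u = log(y + 4), dv = y**2 dy.
Then du = 1/(y + 4) dy and v = y**3/3.

y**3*log(y + 4)/3 - y**3/9 + 2*y**2/3 - 16*y/3 + 64*log(y + 4)/3 + C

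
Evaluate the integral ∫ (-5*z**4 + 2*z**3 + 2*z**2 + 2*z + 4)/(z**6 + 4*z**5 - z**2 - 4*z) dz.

-log(z) + log(z - 1)/4 - log(z + 1)/4 + 23*log(z + 4)/17 - 3*log(z**2 + 1)/17 - 3*atan(z)/34 + C

Factor the denominator: z*(z - 1)*(z + 1)*(z + 4)*(z**2 + 1).
Partial-fraction decomposition: -3*(4*z + 1)/(34*(z**2 + 1)) + 23/(17*(z + 4)) - 1/(4*(z + 1)) + 1/(4*(z - 1)) - 1/z.
Integrate each term; A/(z−a) gives A·log|z−a|; the (Bz+D)/(z²+p²) term gives a log and an atan.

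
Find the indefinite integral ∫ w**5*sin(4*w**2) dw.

Let u = w², du = 2w dw; rewrite as (1/2)∫ u^2·sin(4u) du.
Now integrate by parts 2 times.

-w**4*cos(4*w**2)/8 + w**2*sin(4*w**2)/16 + cos(4*w**2)/64 + C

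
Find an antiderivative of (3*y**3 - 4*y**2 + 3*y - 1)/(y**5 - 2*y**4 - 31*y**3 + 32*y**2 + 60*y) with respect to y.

Factor the denominator: y*(y - 6)*(y - 2)*(y + 1)*(y + 5).
Partial-fraction decomposition: -491/(1540*(y + 5)) + 11/(84*(y + 1)) - 13/(168*(y - 2)) + 521/(1848*(y - 6)) - 1/(60*y).
Integrate each term: A/(y−a) contributes A·log|y−a|.

-log(y)/60 + 521*log(y - 6)/1848 - 13*log(y - 2)/168 + 11*log(y + 1)/84 - 491*log(y + 5)/1540 + C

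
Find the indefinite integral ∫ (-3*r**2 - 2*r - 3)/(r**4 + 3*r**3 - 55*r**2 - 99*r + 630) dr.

Factor the denominator: (r - 6)*(r - 3)*(r + 5)*(r + 7).
Partial-fraction decomposition: 34/(65*(r + 7)) - 17/(44*(r + 5)) + 3/(20*(r - 3)) - 41/(143*(r - 6)).
Integrate each term: A/(r−a) contributes A·log|r−a|.

-41*log(r - 6)/143 + 3*log(r - 3)/20 - 17*log(r + 5)/44 + 34*log(r + 7)/65 + C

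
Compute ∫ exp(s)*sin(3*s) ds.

Let I denote the integral. Integrate by parts with u = sin(3*s), dv = exp(s) ds, so v = exp(s): I = exp(s)*sin(3*s) − 3·∫ exp(s)*cos(3*s) ds.
Apply parts again with u = cos(3*s), dv = exp(s) ds: ∫ exp(s)*cos(3*s) ds = exp(s)*cos(3*s) + 3·I. Substituting back brings back I: I = exp(s)*sin(3*s) - 3*exp(s)*cos(3*s) − 9·I.
Solving for I: (1 + 9)·I equals the remaining terms, so I = (1/10)·(exp(s)*sin(3*s) - 3*exp(s)*cos(3*s)).

exp(s)*sin(3*s)/10 - 3*exp(s)*cos(3*s)/10 + C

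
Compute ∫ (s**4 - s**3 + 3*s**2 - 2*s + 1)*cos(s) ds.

s**4*sin(s) - s**3*sin(s) + 4*s**3*cos(s) - 9*s**2*sin(s) - 3*s**2*cos(s) + 4*s*sin(s) - 18*s*cos(s) + 19*sin(s) + 4*cos(s) + C

Use integration by parts with u = s**4 - s**3 + 3*s**2 - 2*s + 1, dv = cos(s) ds, so v = sin(s).
Apply parts 4 times (tabular method): alternate signs, differentiate u down to 0, integrate dv up.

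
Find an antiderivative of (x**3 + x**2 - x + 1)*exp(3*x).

(3*x**3 - 3*x + 4)*exp(3*x)/9 + C

Use integration by parts with u = x**3 + x**2 - x + 1, dv = exp(3*x) dx, so v = exp(3*x)/3.
Apply parts 3 times (tabular method): alternate signs, differentiate u down to 0, integrate dv up.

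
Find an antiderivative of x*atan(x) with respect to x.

x**2*atan(x)/2 - x/2 + atan(x)/2 + C

Use integration by parts with u = arctan(x), dv = x dx.
Then du = 1/(x**2 + 1) dx.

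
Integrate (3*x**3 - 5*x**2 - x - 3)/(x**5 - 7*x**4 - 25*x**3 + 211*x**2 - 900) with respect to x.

Factor the denominator: (x - 6)*(x - 5)*(x - 3)*(x + 2)*(x + 5).
Partial-fraction decomposition: -83/(440*(x + 5)) + 3/(56*(x + 2)) + 1/(8*(x - 3)) - 121/(70*(x - 5)) + 153/(88*(x - 6)).
Integrate each term: A/(x−a) contributes A·log|x−a|.

153*log(x - 6)/88 - 121*log(x - 5)/70 + log(x - 3)/8 + 3*log(x + 2)/56 - 83*log(x + 5)/440 + C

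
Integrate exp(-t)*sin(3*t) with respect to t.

-exp(-t)*sin(3*t)/10 - 3*exp(-t)*cos(3*t)/10 + C

Let I denote the integral. Integrate by parts with u = sin(3*t), dv = exp(-t) dt, so v = -exp(-t): I = -exp(-t)*sin(3*t) + 3·∫ exp(-t)*cos(3*t) dt.
Apply parts again with u = cos(3*t), dv = exp(-t) dt: ∫ exp(-t)*cos(3*t) dt = -exp(-t)*cos(3*t) − 3·I. Substituting back brings back I: I = -exp(-t)*sin(3*t) - 3*exp(-t)*cos(3*t) − 9·I.
Solving for I: (1 + 9)·I equals the remaining terms, so I = (1/10)·(-exp(-t)*sin(3*t) - 3*exp(-t)*cos(3*t)).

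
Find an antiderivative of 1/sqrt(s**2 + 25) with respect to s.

log(s + sqrt(s**2 + 25)) + C

Substitute s = 5·tan(θ), so ds = 5·sec(θ)^2 dθ and the radical becomes sqrt(s**2 + 25) = 5·sec(θ) by the Pythagorean identity.
Integrate the resulting trig expression in θ, then back-substitute tan(θ) = s/5, sec(θ) = sqrt(s**2 + 25)/5 (absorbing any constant into C).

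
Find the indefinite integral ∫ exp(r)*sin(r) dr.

exp(r)*sin(r)/2 - exp(r)*cos(r)/2 + C

Let I denote the integral. Integrate by parts with u = sin(r), dv = exp(r) dr, so v = exp(r): I = exp(r)*sin(r) − ∫ exp(r)*cos(r) dr.
Apply parts again with u = cos(r), dv = exp(r) dr: ∫ exp(r)*cos(r) dr = exp(r)*cos(r) + I. Substituting back brings back I: I = exp(r)*sin(r) - exp(r)*cos(r) − I.
Solving for I: (1 + 1)·I equals the remaining terms, so I = (1/2)·(exp(r)*sin(r) - exp(r)*cos(r)).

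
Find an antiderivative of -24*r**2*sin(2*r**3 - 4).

4*cos(2*r**3 - 4) + C

Let u = 2*r**3 - 4, so du = (6*r**2) dr.
Rewriting, the integral becomes -4·∫ sin(u) du = -4·-cos(u).
Substituting back, u = 2*r**3 - 4.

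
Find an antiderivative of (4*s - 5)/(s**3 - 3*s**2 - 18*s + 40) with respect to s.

5*log(s - 5)/9 - log(s - 2)/6 - 7*log(s + 4)/18 + C

Factor the denominator: (s - 5)*(s - 2)*(s + 4).
Partial-fraction decomposition: -7/(18*(s + 4)) - 1/(6*(s - 2)) + 5/(9*(s - 5)).
Integrate each term: A/(s−a) contributes A·log|s−a|.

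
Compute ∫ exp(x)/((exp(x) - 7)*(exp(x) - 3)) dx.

log(exp(x) - 7)/4 - log(exp(x) - 3)/4 + C

Let u = e^x, du = e^x dx.
The integral becomes ∫ du/((u-3)(u-7)); decompose into partial fractions.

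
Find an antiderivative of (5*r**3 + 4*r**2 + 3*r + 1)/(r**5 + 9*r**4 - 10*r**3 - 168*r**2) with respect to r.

-247*log(r)/14112 + 397*log(r - 4)/1760 + 953*log(r + 6)/360 - 1539*log(r + 7)/539 + 1/(168*r) + C

Factor the denominator: r**2*(r - 4)*(r + 6)*(r + 7).
Partial-fraction decomposition: -1539/(539*(r + 7)) + 953/(360*(r + 6)) + 397/(1760*(r - 4)) - 247/(14112*r) - 1/(168*r**2).
Integrate each term; A/(r−a) gives A·log|r−a|; A/(r−a)² gives −A/(r−a).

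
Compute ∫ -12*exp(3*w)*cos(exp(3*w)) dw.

-4*sin(exp(3*w)) + C

Let u = exp(3*w), so du = (3*exp(3*w)) dw.
Rewriting, the integral becomes -4·∫ cos(u) du = -4·sin(u).
Substituting back, u = exp(3*w).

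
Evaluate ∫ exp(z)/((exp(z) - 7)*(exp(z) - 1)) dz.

Let u = e^z, du = e^z dz.
The integral becomes ∫ du/((u-7)(u-1)); decompose into partial fractions.

log(exp(z) - 7)/6 - log(exp(z) - 1)/6 + C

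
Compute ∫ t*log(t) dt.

t**2*log(t)/2 - t**2/4 + C

Use integration by parts with u = log(t), dv = t dt.
Then du = 1/t dt and v = t**2/2.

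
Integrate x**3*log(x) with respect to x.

Use integration by parts with u = log(x), dv = x**3 dx.
Then du = 1/x dx and v = x**4/4.

x**4*log(x)/4 - x**4/16 + C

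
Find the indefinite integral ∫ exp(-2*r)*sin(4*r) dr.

Let I denote the integral. Integrate by parts with u = sin(4*r), dv = exp(-2*r) dr, so v = -exp(-2*r)/2: I = -exp(-2*r)*sin(4*r)/2 + 2·∫ exp(-2*r)*cos(4*r) dr.
Apply parts again with u = cos(4*r), dv = exp(-2*r) dr: ∫ exp(-2*r)*cos(4*r) dr = -exp(-2*r)*cos(4*r)/2 − 2·I. Substituting back brings back I: I = -exp(-2*r)*sin(4*r)/2 - exp(-2*r)*cos(4*r) − 4·I.
Solving for I: (1 + 4)·I equals the remaining terms, so I = (1/5)·(-exp(-2*r)*sin(4*r)/2 - exp(-2*r)*cos(4*r)).

-exp(-2*r)*sin(4*r)/10 - exp(-2*r)*cos(4*r)/5 + C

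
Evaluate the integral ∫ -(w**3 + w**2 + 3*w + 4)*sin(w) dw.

Use integration by parts with u = w**3 + w**2 + 3*w + 4, dv = -sin(w) dw, so v = cos(w).
Apply parts 3 times (tabular method): alternate signs, differentiate u down to 0, integrate dv up.

w**3*cos(w) - 3*w**2*sin(w) + w**2*cos(w) - 2*w*sin(w) - 3*w*cos(w) + 3*sin(w) + 2*cos(w) + C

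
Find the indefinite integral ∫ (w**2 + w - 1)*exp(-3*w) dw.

Use integration by parts with u = w**2 + w - 1, dv = exp(-3*w) dw, so v = -exp(-3*w)/3.
Apply parts 2 times (tabular method): alternate signs, differentiate u down to 0, integrate dv up.

(-9*w**2 - 15*w + 4)*exp(-3*w)/27 + C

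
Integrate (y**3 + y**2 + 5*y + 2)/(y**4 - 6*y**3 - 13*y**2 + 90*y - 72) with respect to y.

Factor the denominator: (y - 6)*(y - 3)*(y - 1)*(y + 4).
Partial-fraction decomposition: 33/(175*(y + 4)) + 9/(50*(y - 1)) - 53/(42*(y - 3)) + 142/(75*(y - 6)).
Integrate each term: A/(y−a) contributes A·log|y−a|.

142*log(y - 6)/75 - 53*log(y - 3)/42 + 9*log(y - 1)/50 + 33*log(y + 4)/175 + C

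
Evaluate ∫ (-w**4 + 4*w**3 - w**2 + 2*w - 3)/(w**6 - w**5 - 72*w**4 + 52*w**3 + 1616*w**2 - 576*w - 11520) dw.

Factor the denominator: (w - 6)*(w - 5)*(w - 4)*(w + 4)**2*(w + 6).
Partial-fraction decomposition: 67/(160*(w + 6)) - 196681/(518400*(w + 4)) + 539/(1440*(w + 4)**2) - 11/(1280*(w - 4)) + 13/(81*(w - 5)) - 153/(800*(w - 6)).
Integrate each term; A/(w−a) gives A·log|w−a|; A/(w−a)² gives −A/(w−a).

-153*log(w - 6)/800 + 13*log(w - 5)/81 - 11*log(w - 4)/1280 - 196681*log(w + 4)/518400 + 67*log(w + 6)/160 - 539/(1440*w + 5760) + C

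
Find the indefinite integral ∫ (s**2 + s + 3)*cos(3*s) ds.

Use integration by parts with u = s**2 + s + 3, dv = cos(3*s) ds, so v = sin(3*s)/3.
Apply parts 2 times (tabular method): alternate signs, differentiate u down to 0, integrate dv up.

s**2*sin(3*s)/3 + s*sin(3*s)/3 + 2*s*cos(3*s)/9 + 25*sin(3*s)/27 + cos(3*s)/9 + C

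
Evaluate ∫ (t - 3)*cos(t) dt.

t*sin(t) - 3*sin(t) + cos(t) + C

Use integration by parts with u = t - 3, dv = cos(t) dt, so v = sin(t).
Apply parts 1 times (tabular method): alternate signs, differentiate u down to 0, integrate dv up.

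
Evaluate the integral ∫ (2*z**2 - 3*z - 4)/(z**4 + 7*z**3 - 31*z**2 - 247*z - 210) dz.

50*log(z - 6)/1001 - log(z + 1)/168 + 61*log(z + 5)/88 - 115*log(z + 7)/156 + C

Factor the denominator: (z - 6)*(z + 1)*(z + 5)*(z + 7).
Partial-fraction decomposition: -115/(156*(z + 7)) + 61/(88*(z + 5)) - 1/(168*(z + 1)) + 50/(1001*(z - 6)).
Integrate each term: A/(z−a) contributes A·log|z−a|.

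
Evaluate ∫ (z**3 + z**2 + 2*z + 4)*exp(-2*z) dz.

(-4*z**3 - 10*z**2 - 18*z - 25)*exp(-2*z)/8 + C

Use integration by parts with u = z**3 + z**2 + 2*z + 4, dv = exp(-2*z) dz, so v = -exp(-2*z)/2.
Apply parts 3 times (tabular method): alternate signs, differentiate u down to 0, integrate dv up.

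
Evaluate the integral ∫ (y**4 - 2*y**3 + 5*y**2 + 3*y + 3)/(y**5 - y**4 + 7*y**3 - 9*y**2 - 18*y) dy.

-log(y)/6 + 29*log(y - 2)/78 + 4*log(y + 1)/15 + 103*log(y**2 + 9)/390 - 32*atan(y/3)/65 + C

Factor the denominator: y*(y - 2)*(y + 1)*(y**2 + 9).
Partial-fraction decomposition: (103*y - 288)/(195*(y**2 + 9)) + 4/(15*(y + 1)) + 29/(78*(y - 2)) - 1/(6*y).
Integrate each term; A/(y−a) gives A·log|y−a|; the (By+D)/(y²+p²) term gives a log and an atan.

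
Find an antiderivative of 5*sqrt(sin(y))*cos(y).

Let u = sin(y), so du = (cos(y)) dy.
Rewriting, the integral becomes 5·∫ √u du = 5·(2/3)u^(3/2).
Substituting back, u = sin(y).

10*sin(y)**(3/2)/3 + C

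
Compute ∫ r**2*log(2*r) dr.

r**3*(log(r) + log(2))/3 - r**3/9 + C

Use integration by parts with u = log(2*r), dv = r**2 dr.
Then du = 1/r dr and v = r**3/3.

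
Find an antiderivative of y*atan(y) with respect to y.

Use integration by parts with u = arctan(y), dv = y dy.
Then du = 1/(y**2 + 1) dy.

y**2*atan(y)/2 - y/2 + atan(y)/2 + C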